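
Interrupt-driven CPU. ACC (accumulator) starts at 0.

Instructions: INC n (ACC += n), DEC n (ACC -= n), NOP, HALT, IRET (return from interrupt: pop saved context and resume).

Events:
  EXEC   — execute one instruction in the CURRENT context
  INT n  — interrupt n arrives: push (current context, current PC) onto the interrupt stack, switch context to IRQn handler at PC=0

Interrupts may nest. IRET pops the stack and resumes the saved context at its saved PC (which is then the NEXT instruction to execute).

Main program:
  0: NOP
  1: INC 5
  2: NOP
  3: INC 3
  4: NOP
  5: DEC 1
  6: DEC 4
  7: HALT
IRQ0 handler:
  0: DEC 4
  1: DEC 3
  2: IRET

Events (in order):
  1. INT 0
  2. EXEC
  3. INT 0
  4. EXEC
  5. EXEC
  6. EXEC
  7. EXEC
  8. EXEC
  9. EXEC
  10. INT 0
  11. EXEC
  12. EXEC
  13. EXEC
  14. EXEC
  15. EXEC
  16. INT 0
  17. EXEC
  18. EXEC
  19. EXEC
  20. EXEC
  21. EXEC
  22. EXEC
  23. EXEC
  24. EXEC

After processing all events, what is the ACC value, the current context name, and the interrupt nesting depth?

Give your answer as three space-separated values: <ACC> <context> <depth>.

Event 1 (INT 0): INT 0 arrives: push (MAIN, PC=0), enter IRQ0 at PC=0 (depth now 1)
Event 2 (EXEC): [IRQ0] PC=0: DEC 4 -> ACC=-4
Event 3 (INT 0): INT 0 arrives: push (IRQ0, PC=1), enter IRQ0 at PC=0 (depth now 2)
Event 4 (EXEC): [IRQ0] PC=0: DEC 4 -> ACC=-8
Event 5 (EXEC): [IRQ0] PC=1: DEC 3 -> ACC=-11
Event 6 (EXEC): [IRQ0] PC=2: IRET -> resume IRQ0 at PC=1 (depth now 1)
Event 7 (EXEC): [IRQ0] PC=1: DEC 3 -> ACC=-14
Event 8 (EXEC): [IRQ0] PC=2: IRET -> resume MAIN at PC=0 (depth now 0)
Event 9 (EXEC): [MAIN] PC=0: NOP
Event 10 (INT 0): INT 0 arrives: push (MAIN, PC=1), enter IRQ0 at PC=0 (depth now 1)
Event 11 (EXEC): [IRQ0] PC=0: DEC 4 -> ACC=-18
Event 12 (EXEC): [IRQ0] PC=1: DEC 3 -> ACC=-21
Event 13 (EXEC): [IRQ0] PC=2: IRET -> resume MAIN at PC=1 (depth now 0)
Event 14 (EXEC): [MAIN] PC=1: INC 5 -> ACC=-16
Event 15 (EXEC): [MAIN] PC=2: NOP
Event 16 (INT 0): INT 0 arrives: push (MAIN, PC=3), enter IRQ0 at PC=0 (depth now 1)
Event 17 (EXEC): [IRQ0] PC=0: DEC 4 -> ACC=-20
Event 18 (EXEC): [IRQ0] PC=1: DEC 3 -> ACC=-23
Event 19 (EXEC): [IRQ0] PC=2: IRET -> resume MAIN at PC=3 (depth now 0)
Event 20 (EXEC): [MAIN] PC=3: INC 3 -> ACC=-20
Event 21 (EXEC): [MAIN] PC=4: NOP
Event 22 (EXEC): [MAIN] PC=5: DEC 1 -> ACC=-21
Event 23 (EXEC): [MAIN] PC=6: DEC 4 -> ACC=-25
Event 24 (EXEC): [MAIN] PC=7: HALT

Answer: -25 MAIN 0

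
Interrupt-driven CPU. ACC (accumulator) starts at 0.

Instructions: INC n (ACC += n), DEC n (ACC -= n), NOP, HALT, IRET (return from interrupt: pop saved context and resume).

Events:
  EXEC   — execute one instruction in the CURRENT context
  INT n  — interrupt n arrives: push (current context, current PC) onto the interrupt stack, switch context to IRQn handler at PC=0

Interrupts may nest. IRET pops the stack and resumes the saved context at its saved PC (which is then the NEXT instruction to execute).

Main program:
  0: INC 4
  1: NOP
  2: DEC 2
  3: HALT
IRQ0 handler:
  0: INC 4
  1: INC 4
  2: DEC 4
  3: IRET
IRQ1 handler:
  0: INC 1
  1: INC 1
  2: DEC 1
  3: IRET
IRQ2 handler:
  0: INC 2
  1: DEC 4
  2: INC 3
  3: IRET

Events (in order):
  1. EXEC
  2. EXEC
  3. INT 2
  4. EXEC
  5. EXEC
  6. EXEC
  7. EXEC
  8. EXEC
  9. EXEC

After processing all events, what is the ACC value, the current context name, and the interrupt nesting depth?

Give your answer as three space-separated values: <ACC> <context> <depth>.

Event 1 (EXEC): [MAIN] PC=0: INC 4 -> ACC=4
Event 2 (EXEC): [MAIN] PC=1: NOP
Event 3 (INT 2): INT 2 arrives: push (MAIN, PC=2), enter IRQ2 at PC=0 (depth now 1)
Event 4 (EXEC): [IRQ2] PC=0: INC 2 -> ACC=6
Event 5 (EXEC): [IRQ2] PC=1: DEC 4 -> ACC=2
Event 6 (EXEC): [IRQ2] PC=2: INC 3 -> ACC=5
Event 7 (EXEC): [IRQ2] PC=3: IRET -> resume MAIN at PC=2 (depth now 0)
Event 8 (EXEC): [MAIN] PC=2: DEC 2 -> ACC=3
Event 9 (EXEC): [MAIN] PC=3: HALT

Answer: 3 MAIN 0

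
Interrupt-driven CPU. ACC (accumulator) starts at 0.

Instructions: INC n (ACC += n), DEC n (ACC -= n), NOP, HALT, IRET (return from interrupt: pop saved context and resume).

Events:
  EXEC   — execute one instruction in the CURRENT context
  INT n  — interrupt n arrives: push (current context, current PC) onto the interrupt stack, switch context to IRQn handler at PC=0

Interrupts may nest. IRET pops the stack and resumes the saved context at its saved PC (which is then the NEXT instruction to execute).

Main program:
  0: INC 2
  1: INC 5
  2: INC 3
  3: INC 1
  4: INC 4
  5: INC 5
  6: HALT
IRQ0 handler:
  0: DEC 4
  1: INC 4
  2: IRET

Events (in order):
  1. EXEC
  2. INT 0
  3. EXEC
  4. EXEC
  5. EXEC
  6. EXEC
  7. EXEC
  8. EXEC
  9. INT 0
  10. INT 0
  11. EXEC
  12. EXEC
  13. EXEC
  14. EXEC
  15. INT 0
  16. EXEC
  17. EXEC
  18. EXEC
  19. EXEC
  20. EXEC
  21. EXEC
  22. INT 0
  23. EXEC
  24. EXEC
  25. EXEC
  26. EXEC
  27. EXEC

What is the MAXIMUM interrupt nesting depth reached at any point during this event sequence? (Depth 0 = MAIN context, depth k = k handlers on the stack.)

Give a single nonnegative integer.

Answer: 2

Derivation:
Event 1 (EXEC): [MAIN] PC=0: INC 2 -> ACC=2 [depth=0]
Event 2 (INT 0): INT 0 arrives: push (MAIN, PC=1), enter IRQ0 at PC=0 (depth now 1) [depth=1]
Event 3 (EXEC): [IRQ0] PC=0: DEC 4 -> ACC=-2 [depth=1]
Event 4 (EXEC): [IRQ0] PC=1: INC 4 -> ACC=2 [depth=1]
Event 5 (EXEC): [IRQ0] PC=2: IRET -> resume MAIN at PC=1 (depth now 0) [depth=0]
Event 6 (EXEC): [MAIN] PC=1: INC 5 -> ACC=7 [depth=0]
Event 7 (EXEC): [MAIN] PC=2: INC 3 -> ACC=10 [depth=0]
Event 8 (EXEC): [MAIN] PC=3: INC 1 -> ACC=11 [depth=0]
Event 9 (INT 0): INT 0 arrives: push (MAIN, PC=4), enter IRQ0 at PC=0 (depth now 1) [depth=1]
Event 10 (INT 0): INT 0 arrives: push (IRQ0, PC=0), enter IRQ0 at PC=0 (depth now 2) [depth=2]
Event 11 (EXEC): [IRQ0] PC=0: DEC 4 -> ACC=7 [depth=2]
Event 12 (EXEC): [IRQ0] PC=1: INC 4 -> ACC=11 [depth=2]
Event 13 (EXEC): [IRQ0] PC=2: IRET -> resume IRQ0 at PC=0 (depth now 1) [depth=1]
Event 14 (EXEC): [IRQ0] PC=0: DEC 4 -> ACC=7 [depth=1]
Event 15 (INT 0): INT 0 arrives: push (IRQ0, PC=1), enter IRQ0 at PC=0 (depth now 2) [depth=2]
Event 16 (EXEC): [IRQ0] PC=0: DEC 4 -> ACC=3 [depth=2]
Event 17 (EXEC): [IRQ0] PC=1: INC 4 -> ACC=7 [depth=2]
Event 18 (EXEC): [IRQ0] PC=2: IRET -> resume IRQ0 at PC=1 (depth now 1) [depth=1]
Event 19 (EXEC): [IRQ0] PC=1: INC 4 -> ACC=11 [depth=1]
Event 20 (EXEC): [IRQ0] PC=2: IRET -> resume MAIN at PC=4 (depth now 0) [depth=0]
Event 21 (EXEC): [MAIN] PC=4: INC 4 -> ACC=15 [depth=0]
Event 22 (INT 0): INT 0 arrives: push (MAIN, PC=5), enter IRQ0 at PC=0 (depth now 1) [depth=1]
Event 23 (EXEC): [IRQ0] PC=0: DEC 4 -> ACC=11 [depth=1]
Event 24 (EXEC): [IRQ0] PC=1: INC 4 -> ACC=15 [depth=1]
Event 25 (EXEC): [IRQ0] PC=2: IRET -> resume MAIN at PC=5 (depth now 0) [depth=0]
Event 26 (EXEC): [MAIN] PC=5: INC 5 -> ACC=20 [depth=0]
Event 27 (EXEC): [MAIN] PC=6: HALT [depth=0]
Max depth observed: 2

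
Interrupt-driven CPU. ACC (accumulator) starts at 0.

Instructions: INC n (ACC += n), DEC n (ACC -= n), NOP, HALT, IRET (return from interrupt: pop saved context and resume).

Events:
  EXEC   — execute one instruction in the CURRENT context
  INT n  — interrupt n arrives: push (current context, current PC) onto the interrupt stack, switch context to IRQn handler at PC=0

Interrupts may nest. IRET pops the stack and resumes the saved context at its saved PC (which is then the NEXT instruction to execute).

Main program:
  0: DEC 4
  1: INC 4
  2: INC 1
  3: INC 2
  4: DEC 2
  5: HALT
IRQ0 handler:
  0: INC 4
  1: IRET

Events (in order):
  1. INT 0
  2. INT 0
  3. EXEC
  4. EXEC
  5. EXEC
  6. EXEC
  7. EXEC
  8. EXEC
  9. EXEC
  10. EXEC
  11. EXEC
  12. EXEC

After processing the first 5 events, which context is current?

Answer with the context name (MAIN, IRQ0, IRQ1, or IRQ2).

Event 1 (INT 0): INT 0 arrives: push (MAIN, PC=0), enter IRQ0 at PC=0 (depth now 1)
Event 2 (INT 0): INT 0 arrives: push (IRQ0, PC=0), enter IRQ0 at PC=0 (depth now 2)
Event 3 (EXEC): [IRQ0] PC=0: INC 4 -> ACC=4
Event 4 (EXEC): [IRQ0] PC=1: IRET -> resume IRQ0 at PC=0 (depth now 1)
Event 5 (EXEC): [IRQ0] PC=0: INC 4 -> ACC=8

Answer: IRQ0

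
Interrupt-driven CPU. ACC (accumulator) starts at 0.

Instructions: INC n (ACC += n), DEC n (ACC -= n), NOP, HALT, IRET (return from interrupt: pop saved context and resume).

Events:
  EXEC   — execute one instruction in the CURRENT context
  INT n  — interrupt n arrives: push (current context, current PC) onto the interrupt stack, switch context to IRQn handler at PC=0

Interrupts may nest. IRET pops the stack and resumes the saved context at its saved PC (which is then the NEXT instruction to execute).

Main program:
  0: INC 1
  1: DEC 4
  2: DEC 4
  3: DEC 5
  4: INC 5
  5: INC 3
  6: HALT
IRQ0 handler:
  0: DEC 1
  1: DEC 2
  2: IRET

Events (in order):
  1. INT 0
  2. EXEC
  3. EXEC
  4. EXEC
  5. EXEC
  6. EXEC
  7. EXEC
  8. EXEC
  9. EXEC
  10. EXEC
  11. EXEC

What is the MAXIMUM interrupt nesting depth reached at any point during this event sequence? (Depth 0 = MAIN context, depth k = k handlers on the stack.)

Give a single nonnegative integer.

Answer: 1

Derivation:
Event 1 (INT 0): INT 0 arrives: push (MAIN, PC=0), enter IRQ0 at PC=0 (depth now 1) [depth=1]
Event 2 (EXEC): [IRQ0] PC=0: DEC 1 -> ACC=-1 [depth=1]
Event 3 (EXEC): [IRQ0] PC=1: DEC 2 -> ACC=-3 [depth=1]
Event 4 (EXEC): [IRQ0] PC=2: IRET -> resume MAIN at PC=0 (depth now 0) [depth=0]
Event 5 (EXEC): [MAIN] PC=0: INC 1 -> ACC=-2 [depth=0]
Event 6 (EXEC): [MAIN] PC=1: DEC 4 -> ACC=-6 [depth=0]
Event 7 (EXEC): [MAIN] PC=2: DEC 4 -> ACC=-10 [depth=0]
Event 8 (EXEC): [MAIN] PC=3: DEC 5 -> ACC=-15 [depth=0]
Event 9 (EXEC): [MAIN] PC=4: INC 5 -> ACC=-10 [depth=0]
Event 10 (EXEC): [MAIN] PC=5: INC 3 -> ACC=-7 [depth=0]
Event 11 (EXEC): [MAIN] PC=6: HALT [depth=0]
Max depth observed: 1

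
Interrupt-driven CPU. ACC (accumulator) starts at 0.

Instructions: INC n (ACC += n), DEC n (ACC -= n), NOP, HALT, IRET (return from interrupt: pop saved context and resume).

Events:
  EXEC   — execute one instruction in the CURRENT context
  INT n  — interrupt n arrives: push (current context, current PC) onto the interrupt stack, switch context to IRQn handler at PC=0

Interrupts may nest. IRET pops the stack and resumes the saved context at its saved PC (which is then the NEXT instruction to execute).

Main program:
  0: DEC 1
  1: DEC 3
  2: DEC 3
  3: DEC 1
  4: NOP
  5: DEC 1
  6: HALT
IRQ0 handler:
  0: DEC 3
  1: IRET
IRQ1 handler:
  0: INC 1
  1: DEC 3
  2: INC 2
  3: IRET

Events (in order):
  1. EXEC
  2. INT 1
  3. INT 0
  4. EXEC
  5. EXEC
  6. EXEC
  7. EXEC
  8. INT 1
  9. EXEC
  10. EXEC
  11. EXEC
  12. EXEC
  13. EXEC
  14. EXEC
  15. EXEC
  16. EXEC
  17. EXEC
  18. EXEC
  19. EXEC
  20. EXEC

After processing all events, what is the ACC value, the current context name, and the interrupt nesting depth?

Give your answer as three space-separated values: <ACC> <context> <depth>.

Event 1 (EXEC): [MAIN] PC=0: DEC 1 -> ACC=-1
Event 2 (INT 1): INT 1 arrives: push (MAIN, PC=1), enter IRQ1 at PC=0 (depth now 1)
Event 3 (INT 0): INT 0 arrives: push (IRQ1, PC=0), enter IRQ0 at PC=0 (depth now 2)
Event 4 (EXEC): [IRQ0] PC=0: DEC 3 -> ACC=-4
Event 5 (EXEC): [IRQ0] PC=1: IRET -> resume IRQ1 at PC=0 (depth now 1)
Event 6 (EXEC): [IRQ1] PC=0: INC 1 -> ACC=-3
Event 7 (EXEC): [IRQ1] PC=1: DEC 3 -> ACC=-6
Event 8 (INT 1): INT 1 arrives: push (IRQ1, PC=2), enter IRQ1 at PC=0 (depth now 2)
Event 9 (EXEC): [IRQ1] PC=0: INC 1 -> ACC=-5
Event 10 (EXEC): [IRQ1] PC=1: DEC 3 -> ACC=-8
Event 11 (EXEC): [IRQ1] PC=2: INC 2 -> ACC=-6
Event 12 (EXEC): [IRQ1] PC=3: IRET -> resume IRQ1 at PC=2 (depth now 1)
Event 13 (EXEC): [IRQ1] PC=2: INC 2 -> ACC=-4
Event 14 (EXEC): [IRQ1] PC=3: IRET -> resume MAIN at PC=1 (depth now 0)
Event 15 (EXEC): [MAIN] PC=1: DEC 3 -> ACC=-7
Event 16 (EXEC): [MAIN] PC=2: DEC 3 -> ACC=-10
Event 17 (EXEC): [MAIN] PC=3: DEC 1 -> ACC=-11
Event 18 (EXEC): [MAIN] PC=4: NOP
Event 19 (EXEC): [MAIN] PC=5: DEC 1 -> ACC=-12
Event 20 (EXEC): [MAIN] PC=6: HALT

Answer: -12 MAIN 0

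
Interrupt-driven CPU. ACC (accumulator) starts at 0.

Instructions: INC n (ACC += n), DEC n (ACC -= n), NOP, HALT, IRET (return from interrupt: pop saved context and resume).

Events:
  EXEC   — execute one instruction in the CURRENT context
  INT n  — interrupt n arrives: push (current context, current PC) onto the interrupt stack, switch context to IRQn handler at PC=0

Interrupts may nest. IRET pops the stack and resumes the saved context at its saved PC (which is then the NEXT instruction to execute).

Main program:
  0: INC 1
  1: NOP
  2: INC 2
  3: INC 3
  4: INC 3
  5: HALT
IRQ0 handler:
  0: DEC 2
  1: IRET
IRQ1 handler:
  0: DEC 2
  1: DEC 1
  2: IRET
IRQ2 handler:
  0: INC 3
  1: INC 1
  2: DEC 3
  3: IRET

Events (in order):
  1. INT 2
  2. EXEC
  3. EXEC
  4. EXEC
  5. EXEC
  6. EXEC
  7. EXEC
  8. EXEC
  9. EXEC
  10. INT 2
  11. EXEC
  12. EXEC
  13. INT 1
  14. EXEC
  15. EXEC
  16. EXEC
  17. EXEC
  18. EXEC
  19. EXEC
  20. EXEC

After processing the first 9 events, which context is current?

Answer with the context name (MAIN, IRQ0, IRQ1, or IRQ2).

Event 1 (INT 2): INT 2 arrives: push (MAIN, PC=0), enter IRQ2 at PC=0 (depth now 1)
Event 2 (EXEC): [IRQ2] PC=0: INC 3 -> ACC=3
Event 3 (EXEC): [IRQ2] PC=1: INC 1 -> ACC=4
Event 4 (EXEC): [IRQ2] PC=2: DEC 3 -> ACC=1
Event 5 (EXEC): [IRQ2] PC=3: IRET -> resume MAIN at PC=0 (depth now 0)
Event 6 (EXEC): [MAIN] PC=0: INC 1 -> ACC=2
Event 7 (EXEC): [MAIN] PC=1: NOP
Event 8 (EXEC): [MAIN] PC=2: INC 2 -> ACC=4
Event 9 (EXEC): [MAIN] PC=3: INC 3 -> ACC=7

Answer: MAIN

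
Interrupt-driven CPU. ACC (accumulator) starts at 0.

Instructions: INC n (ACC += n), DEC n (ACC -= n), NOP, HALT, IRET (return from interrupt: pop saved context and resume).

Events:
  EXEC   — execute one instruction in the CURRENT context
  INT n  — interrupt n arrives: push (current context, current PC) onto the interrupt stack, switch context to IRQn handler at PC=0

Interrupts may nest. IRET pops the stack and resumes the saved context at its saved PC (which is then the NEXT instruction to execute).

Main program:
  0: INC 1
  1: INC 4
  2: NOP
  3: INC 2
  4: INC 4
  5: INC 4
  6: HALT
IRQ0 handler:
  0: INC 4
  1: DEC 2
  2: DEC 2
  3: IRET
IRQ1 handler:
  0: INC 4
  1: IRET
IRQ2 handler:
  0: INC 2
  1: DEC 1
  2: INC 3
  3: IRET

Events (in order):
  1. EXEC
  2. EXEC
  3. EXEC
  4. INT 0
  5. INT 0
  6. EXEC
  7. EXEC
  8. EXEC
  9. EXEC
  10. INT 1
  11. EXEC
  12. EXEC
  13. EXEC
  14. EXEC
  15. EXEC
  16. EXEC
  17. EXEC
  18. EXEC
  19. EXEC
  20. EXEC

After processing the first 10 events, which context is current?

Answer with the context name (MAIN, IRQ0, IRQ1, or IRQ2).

Event 1 (EXEC): [MAIN] PC=0: INC 1 -> ACC=1
Event 2 (EXEC): [MAIN] PC=1: INC 4 -> ACC=5
Event 3 (EXEC): [MAIN] PC=2: NOP
Event 4 (INT 0): INT 0 arrives: push (MAIN, PC=3), enter IRQ0 at PC=0 (depth now 1)
Event 5 (INT 0): INT 0 arrives: push (IRQ0, PC=0), enter IRQ0 at PC=0 (depth now 2)
Event 6 (EXEC): [IRQ0] PC=0: INC 4 -> ACC=9
Event 7 (EXEC): [IRQ0] PC=1: DEC 2 -> ACC=7
Event 8 (EXEC): [IRQ0] PC=2: DEC 2 -> ACC=5
Event 9 (EXEC): [IRQ0] PC=3: IRET -> resume IRQ0 at PC=0 (depth now 1)
Event 10 (INT 1): INT 1 arrives: push (IRQ0, PC=0), enter IRQ1 at PC=0 (depth now 2)

Answer: IRQ1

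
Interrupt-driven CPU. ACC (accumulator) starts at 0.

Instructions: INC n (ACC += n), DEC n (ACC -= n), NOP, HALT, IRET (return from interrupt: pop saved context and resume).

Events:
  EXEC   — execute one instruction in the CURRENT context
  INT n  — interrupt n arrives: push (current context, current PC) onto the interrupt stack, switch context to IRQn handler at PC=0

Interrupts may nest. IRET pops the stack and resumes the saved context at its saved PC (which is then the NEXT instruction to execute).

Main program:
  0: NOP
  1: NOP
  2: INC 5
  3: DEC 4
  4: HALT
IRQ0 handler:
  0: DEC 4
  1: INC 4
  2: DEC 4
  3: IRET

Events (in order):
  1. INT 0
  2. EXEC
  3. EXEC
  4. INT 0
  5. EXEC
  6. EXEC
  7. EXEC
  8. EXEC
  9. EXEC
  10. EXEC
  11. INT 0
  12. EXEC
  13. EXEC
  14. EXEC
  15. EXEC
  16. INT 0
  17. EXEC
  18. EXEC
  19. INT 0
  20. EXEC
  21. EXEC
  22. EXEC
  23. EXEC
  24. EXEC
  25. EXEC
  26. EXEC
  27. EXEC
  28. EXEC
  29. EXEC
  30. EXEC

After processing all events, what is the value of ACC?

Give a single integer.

Event 1 (INT 0): INT 0 arrives: push (MAIN, PC=0), enter IRQ0 at PC=0 (depth now 1)
Event 2 (EXEC): [IRQ0] PC=0: DEC 4 -> ACC=-4
Event 3 (EXEC): [IRQ0] PC=1: INC 4 -> ACC=0
Event 4 (INT 0): INT 0 arrives: push (IRQ0, PC=2), enter IRQ0 at PC=0 (depth now 2)
Event 5 (EXEC): [IRQ0] PC=0: DEC 4 -> ACC=-4
Event 6 (EXEC): [IRQ0] PC=1: INC 4 -> ACC=0
Event 7 (EXEC): [IRQ0] PC=2: DEC 4 -> ACC=-4
Event 8 (EXEC): [IRQ0] PC=3: IRET -> resume IRQ0 at PC=2 (depth now 1)
Event 9 (EXEC): [IRQ0] PC=2: DEC 4 -> ACC=-8
Event 10 (EXEC): [IRQ0] PC=3: IRET -> resume MAIN at PC=0 (depth now 0)
Event 11 (INT 0): INT 0 arrives: push (MAIN, PC=0), enter IRQ0 at PC=0 (depth now 1)
Event 12 (EXEC): [IRQ0] PC=0: DEC 4 -> ACC=-12
Event 13 (EXEC): [IRQ0] PC=1: INC 4 -> ACC=-8
Event 14 (EXEC): [IRQ0] PC=2: DEC 4 -> ACC=-12
Event 15 (EXEC): [IRQ0] PC=3: IRET -> resume MAIN at PC=0 (depth now 0)
Event 16 (INT 0): INT 0 arrives: push (MAIN, PC=0), enter IRQ0 at PC=0 (depth now 1)
Event 17 (EXEC): [IRQ0] PC=0: DEC 4 -> ACC=-16
Event 18 (EXEC): [IRQ0] PC=1: INC 4 -> ACC=-12
Event 19 (INT 0): INT 0 arrives: push (IRQ0, PC=2), enter IRQ0 at PC=0 (depth now 2)
Event 20 (EXEC): [IRQ0] PC=0: DEC 4 -> ACC=-16
Event 21 (EXEC): [IRQ0] PC=1: INC 4 -> ACC=-12
Event 22 (EXEC): [IRQ0] PC=2: DEC 4 -> ACC=-16
Event 23 (EXEC): [IRQ0] PC=3: IRET -> resume IRQ0 at PC=2 (depth now 1)
Event 24 (EXEC): [IRQ0] PC=2: DEC 4 -> ACC=-20
Event 25 (EXEC): [IRQ0] PC=3: IRET -> resume MAIN at PC=0 (depth now 0)
Event 26 (EXEC): [MAIN] PC=0: NOP
Event 27 (EXEC): [MAIN] PC=1: NOP
Event 28 (EXEC): [MAIN] PC=2: INC 5 -> ACC=-15
Event 29 (EXEC): [MAIN] PC=3: DEC 4 -> ACC=-19
Event 30 (EXEC): [MAIN] PC=4: HALT

Answer: -19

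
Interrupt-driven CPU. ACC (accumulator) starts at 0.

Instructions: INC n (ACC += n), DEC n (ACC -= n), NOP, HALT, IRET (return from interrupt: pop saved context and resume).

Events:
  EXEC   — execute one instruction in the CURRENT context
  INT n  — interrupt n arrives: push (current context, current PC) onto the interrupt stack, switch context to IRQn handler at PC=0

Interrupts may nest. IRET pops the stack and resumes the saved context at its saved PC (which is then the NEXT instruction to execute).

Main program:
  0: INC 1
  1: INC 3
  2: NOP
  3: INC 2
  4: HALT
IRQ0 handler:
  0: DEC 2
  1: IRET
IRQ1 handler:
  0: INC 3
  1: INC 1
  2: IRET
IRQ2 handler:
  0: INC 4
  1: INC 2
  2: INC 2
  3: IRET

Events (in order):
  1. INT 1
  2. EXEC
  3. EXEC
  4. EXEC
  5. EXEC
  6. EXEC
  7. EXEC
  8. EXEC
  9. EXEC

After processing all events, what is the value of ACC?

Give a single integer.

Event 1 (INT 1): INT 1 arrives: push (MAIN, PC=0), enter IRQ1 at PC=0 (depth now 1)
Event 2 (EXEC): [IRQ1] PC=0: INC 3 -> ACC=3
Event 3 (EXEC): [IRQ1] PC=1: INC 1 -> ACC=4
Event 4 (EXEC): [IRQ1] PC=2: IRET -> resume MAIN at PC=0 (depth now 0)
Event 5 (EXEC): [MAIN] PC=0: INC 1 -> ACC=5
Event 6 (EXEC): [MAIN] PC=1: INC 3 -> ACC=8
Event 7 (EXEC): [MAIN] PC=2: NOP
Event 8 (EXEC): [MAIN] PC=3: INC 2 -> ACC=10
Event 9 (EXEC): [MAIN] PC=4: HALT

Answer: 10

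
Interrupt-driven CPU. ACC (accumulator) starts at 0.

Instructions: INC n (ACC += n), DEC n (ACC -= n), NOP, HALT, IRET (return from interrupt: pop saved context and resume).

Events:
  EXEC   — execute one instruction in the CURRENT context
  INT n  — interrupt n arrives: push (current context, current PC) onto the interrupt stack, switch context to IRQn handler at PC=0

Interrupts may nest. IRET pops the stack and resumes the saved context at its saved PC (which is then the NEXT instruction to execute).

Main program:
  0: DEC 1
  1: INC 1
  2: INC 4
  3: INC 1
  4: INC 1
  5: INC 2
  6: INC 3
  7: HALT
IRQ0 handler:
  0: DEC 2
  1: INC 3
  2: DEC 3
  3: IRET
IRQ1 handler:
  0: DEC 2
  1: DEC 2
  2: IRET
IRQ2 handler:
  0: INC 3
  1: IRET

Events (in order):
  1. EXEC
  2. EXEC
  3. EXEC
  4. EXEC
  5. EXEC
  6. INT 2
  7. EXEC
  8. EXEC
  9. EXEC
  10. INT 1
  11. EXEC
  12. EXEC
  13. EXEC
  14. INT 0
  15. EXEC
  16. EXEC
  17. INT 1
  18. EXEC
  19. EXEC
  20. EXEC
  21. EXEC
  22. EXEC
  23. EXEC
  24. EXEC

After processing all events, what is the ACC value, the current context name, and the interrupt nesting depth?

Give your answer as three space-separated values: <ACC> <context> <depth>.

Event 1 (EXEC): [MAIN] PC=0: DEC 1 -> ACC=-1
Event 2 (EXEC): [MAIN] PC=1: INC 1 -> ACC=0
Event 3 (EXEC): [MAIN] PC=2: INC 4 -> ACC=4
Event 4 (EXEC): [MAIN] PC=3: INC 1 -> ACC=5
Event 5 (EXEC): [MAIN] PC=4: INC 1 -> ACC=6
Event 6 (INT 2): INT 2 arrives: push (MAIN, PC=5), enter IRQ2 at PC=0 (depth now 1)
Event 7 (EXEC): [IRQ2] PC=0: INC 3 -> ACC=9
Event 8 (EXEC): [IRQ2] PC=1: IRET -> resume MAIN at PC=5 (depth now 0)
Event 9 (EXEC): [MAIN] PC=5: INC 2 -> ACC=11
Event 10 (INT 1): INT 1 arrives: push (MAIN, PC=6), enter IRQ1 at PC=0 (depth now 1)
Event 11 (EXEC): [IRQ1] PC=0: DEC 2 -> ACC=9
Event 12 (EXEC): [IRQ1] PC=1: DEC 2 -> ACC=7
Event 13 (EXEC): [IRQ1] PC=2: IRET -> resume MAIN at PC=6 (depth now 0)
Event 14 (INT 0): INT 0 arrives: push (MAIN, PC=6), enter IRQ0 at PC=0 (depth now 1)
Event 15 (EXEC): [IRQ0] PC=0: DEC 2 -> ACC=5
Event 16 (EXEC): [IRQ0] PC=1: INC 3 -> ACC=8
Event 17 (INT 1): INT 1 arrives: push (IRQ0, PC=2), enter IRQ1 at PC=0 (depth now 2)
Event 18 (EXEC): [IRQ1] PC=0: DEC 2 -> ACC=6
Event 19 (EXEC): [IRQ1] PC=1: DEC 2 -> ACC=4
Event 20 (EXEC): [IRQ1] PC=2: IRET -> resume IRQ0 at PC=2 (depth now 1)
Event 21 (EXEC): [IRQ0] PC=2: DEC 3 -> ACC=1
Event 22 (EXEC): [IRQ0] PC=3: IRET -> resume MAIN at PC=6 (depth now 0)
Event 23 (EXEC): [MAIN] PC=6: INC 3 -> ACC=4
Event 24 (EXEC): [MAIN] PC=7: HALT

Answer: 4 MAIN 0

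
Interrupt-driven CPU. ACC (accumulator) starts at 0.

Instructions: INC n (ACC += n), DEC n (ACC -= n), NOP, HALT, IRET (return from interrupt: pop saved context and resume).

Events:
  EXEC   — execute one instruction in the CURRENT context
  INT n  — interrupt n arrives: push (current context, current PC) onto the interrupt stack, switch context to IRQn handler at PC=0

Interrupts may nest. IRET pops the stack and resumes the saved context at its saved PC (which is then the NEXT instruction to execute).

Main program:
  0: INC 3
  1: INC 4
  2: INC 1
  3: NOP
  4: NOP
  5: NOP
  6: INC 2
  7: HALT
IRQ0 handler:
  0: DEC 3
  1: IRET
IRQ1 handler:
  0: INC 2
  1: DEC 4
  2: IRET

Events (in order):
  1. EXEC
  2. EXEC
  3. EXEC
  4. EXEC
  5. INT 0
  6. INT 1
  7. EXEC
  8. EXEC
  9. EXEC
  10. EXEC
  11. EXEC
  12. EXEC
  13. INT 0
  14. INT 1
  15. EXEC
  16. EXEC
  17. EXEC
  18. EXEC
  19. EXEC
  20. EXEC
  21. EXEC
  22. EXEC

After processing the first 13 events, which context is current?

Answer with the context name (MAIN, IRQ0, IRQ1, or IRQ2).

Event 1 (EXEC): [MAIN] PC=0: INC 3 -> ACC=3
Event 2 (EXEC): [MAIN] PC=1: INC 4 -> ACC=7
Event 3 (EXEC): [MAIN] PC=2: INC 1 -> ACC=8
Event 4 (EXEC): [MAIN] PC=3: NOP
Event 5 (INT 0): INT 0 arrives: push (MAIN, PC=4), enter IRQ0 at PC=0 (depth now 1)
Event 6 (INT 1): INT 1 arrives: push (IRQ0, PC=0), enter IRQ1 at PC=0 (depth now 2)
Event 7 (EXEC): [IRQ1] PC=0: INC 2 -> ACC=10
Event 8 (EXEC): [IRQ1] PC=1: DEC 4 -> ACC=6
Event 9 (EXEC): [IRQ1] PC=2: IRET -> resume IRQ0 at PC=0 (depth now 1)
Event 10 (EXEC): [IRQ0] PC=0: DEC 3 -> ACC=3
Event 11 (EXEC): [IRQ0] PC=1: IRET -> resume MAIN at PC=4 (depth now 0)
Event 12 (EXEC): [MAIN] PC=4: NOP
Event 13 (INT 0): INT 0 arrives: push (MAIN, PC=5), enter IRQ0 at PC=0 (depth now 1)

Answer: IRQ0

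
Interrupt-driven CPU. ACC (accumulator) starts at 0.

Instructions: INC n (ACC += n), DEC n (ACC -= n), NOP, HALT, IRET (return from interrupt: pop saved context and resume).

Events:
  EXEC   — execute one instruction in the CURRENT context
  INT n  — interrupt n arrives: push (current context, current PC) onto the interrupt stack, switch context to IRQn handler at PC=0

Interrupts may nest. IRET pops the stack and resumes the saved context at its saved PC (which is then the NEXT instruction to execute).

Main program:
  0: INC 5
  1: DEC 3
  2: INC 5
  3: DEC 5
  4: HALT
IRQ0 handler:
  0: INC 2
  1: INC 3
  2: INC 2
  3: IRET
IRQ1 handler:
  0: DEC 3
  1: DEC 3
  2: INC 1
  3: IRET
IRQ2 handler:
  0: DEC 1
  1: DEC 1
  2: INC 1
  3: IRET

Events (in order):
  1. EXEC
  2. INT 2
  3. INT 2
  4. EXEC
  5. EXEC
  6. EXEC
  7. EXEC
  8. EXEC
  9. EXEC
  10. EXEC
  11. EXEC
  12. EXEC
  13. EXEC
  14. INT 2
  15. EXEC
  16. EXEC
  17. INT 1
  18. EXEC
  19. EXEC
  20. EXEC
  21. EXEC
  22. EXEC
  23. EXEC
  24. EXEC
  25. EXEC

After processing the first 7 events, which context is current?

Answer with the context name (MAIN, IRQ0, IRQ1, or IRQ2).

Event 1 (EXEC): [MAIN] PC=0: INC 5 -> ACC=5
Event 2 (INT 2): INT 2 arrives: push (MAIN, PC=1), enter IRQ2 at PC=0 (depth now 1)
Event 3 (INT 2): INT 2 arrives: push (IRQ2, PC=0), enter IRQ2 at PC=0 (depth now 2)
Event 4 (EXEC): [IRQ2] PC=0: DEC 1 -> ACC=4
Event 5 (EXEC): [IRQ2] PC=1: DEC 1 -> ACC=3
Event 6 (EXEC): [IRQ2] PC=2: INC 1 -> ACC=4
Event 7 (EXEC): [IRQ2] PC=3: IRET -> resume IRQ2 at PC=0 (depth now 1)

Answer: IRQ2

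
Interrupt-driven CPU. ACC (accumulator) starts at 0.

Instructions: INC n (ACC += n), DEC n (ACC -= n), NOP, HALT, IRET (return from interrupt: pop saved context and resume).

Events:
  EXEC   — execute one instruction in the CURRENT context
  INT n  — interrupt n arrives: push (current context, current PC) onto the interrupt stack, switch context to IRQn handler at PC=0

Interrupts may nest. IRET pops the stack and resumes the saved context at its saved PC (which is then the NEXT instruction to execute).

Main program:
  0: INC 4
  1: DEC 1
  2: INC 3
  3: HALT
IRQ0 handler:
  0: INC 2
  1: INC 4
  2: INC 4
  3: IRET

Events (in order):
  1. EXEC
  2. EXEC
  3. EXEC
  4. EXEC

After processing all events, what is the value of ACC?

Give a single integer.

Answer: 6

Derivation:
Event 1 (EXEC): [MAIN] PC=0: INC 4 -> ACC=4
Event 2 (EXEC): [MAIN] PC=1: DEC 1 -> ACC=3
Event 3 (EXEC): [MAIN] PC=2: INC 3 -> ACC=6
Event 4 (EXEC): [MAIN] PC=3: HALT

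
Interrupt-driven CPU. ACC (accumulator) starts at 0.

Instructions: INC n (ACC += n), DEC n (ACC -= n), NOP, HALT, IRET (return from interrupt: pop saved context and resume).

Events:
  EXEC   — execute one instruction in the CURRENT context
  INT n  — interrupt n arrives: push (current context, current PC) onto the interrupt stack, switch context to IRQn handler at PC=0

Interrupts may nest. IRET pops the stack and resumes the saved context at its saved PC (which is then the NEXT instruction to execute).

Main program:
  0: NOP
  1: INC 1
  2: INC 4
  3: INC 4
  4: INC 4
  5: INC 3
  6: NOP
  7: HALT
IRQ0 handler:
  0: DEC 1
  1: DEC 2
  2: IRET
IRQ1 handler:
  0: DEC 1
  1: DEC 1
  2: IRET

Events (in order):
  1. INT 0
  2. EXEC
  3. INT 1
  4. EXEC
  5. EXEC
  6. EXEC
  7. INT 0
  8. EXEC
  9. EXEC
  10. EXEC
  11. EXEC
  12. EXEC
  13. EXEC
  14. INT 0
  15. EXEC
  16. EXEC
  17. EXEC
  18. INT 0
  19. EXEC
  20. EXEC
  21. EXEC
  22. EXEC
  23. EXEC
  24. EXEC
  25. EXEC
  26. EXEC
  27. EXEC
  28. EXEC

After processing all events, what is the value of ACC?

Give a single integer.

Event 1 (INT 0): INT 0 arrives: push (MAIN, PC=0), enter IRQ0 at PC=0 (depth now 1)
Event 2 (EXEC): [IRQ0] PC=0: DEC 1 -> ACC=-1
Event 3 (INT 1): INT 1 arrives: push (IRQ0, PC=1), enter IRQ1 at PC=0 (depth now 2)
Event 4 (EXEC): [IRQ1] PC=0: DEC 1 -> ACC=-2
Event 5 (EXEC): [IRQ1] PC=1: DEC 1 -> ACC=-3
Event 6 (EXEC): [IRQ1] PC=2: IRET -> resume IRQ0 at PC=1 (depth now 1)
Event 7 (INT 0): INT 0 arrives: push (IRQ0, PC=1), enter IRQ0 at PC=0 (depth now 2)
Event 8 (EXEC): [IRQ0] PC=0: DEC 1 -> ACC=-4
Event 9 (EXEC): [IRQ0] PC=1: DEC 2 -> ACC=-6
Event 10 (EXEC): [IRQ0] PC=2: IRET -> resume IRQ0 at PC=1 (depth now 1)
Event 11 (EXEC): [IRQ0] PC=1: DEC 2 -> ACC=-8
Event 12 (EXEC): [IRQ0] PC=2: IRET -> resume MAIN at PC=0 (depth now 0)
Event 13 (EXEC): [MAIN] PC=0: NOP
Event 14 (INT 0): INT 0 arrives: push (MAIN, PC=1), enter IRQ0 at PC=0 (depth now 1)
Event 15 (EXEC): [IRQ0] PC=0: DEC 1 -> ACC=-9
Event 16 (EXEC): [IRQ0] PC=1: DEC 2 -> ACC=-11
Event 17 (EXEC): [IRQ0] PC=2: IRET -> resume MAIN at PC=1 (depth now 0)
Event 18 (INT 0): INT 0 arrives: push (MAIN, PC=1), enter IRQ0 at PC=0 (depth now 1)
Event 19 (EXEC): [IRQ0] PC=0: DEC 1 -> ACC=-12
Event 20 (EXEC): [IRQ0] PC=1: DEC 2 -> ACC=-14
Event 21 (EXEC): [IRQ0] PC=2: IRET -> resume MAIN at PC=1 (depth now 0)
Event 22 (EXEC): [MAIN] PC=1: INC 1 -> ACC=-13
Event 23 (EXEC): [MAIN] PC=2: INC 4 -> ACC=-9
Event 24 (EXEC): [MAIN] PC=3: INC 4 -> ACC=-5
Event 25 (EXEC): [MAIN] PC=4: INC 4 -> ACC=-1
Event 26 (EXEC): [MAIN] PC=5: INC 3 -> ACC=2
Event 27 (EXEC): [MAIN] PC=6: NOP
Event 28 (EXEC): [MAIN] PC=7: HALT

Answer: 2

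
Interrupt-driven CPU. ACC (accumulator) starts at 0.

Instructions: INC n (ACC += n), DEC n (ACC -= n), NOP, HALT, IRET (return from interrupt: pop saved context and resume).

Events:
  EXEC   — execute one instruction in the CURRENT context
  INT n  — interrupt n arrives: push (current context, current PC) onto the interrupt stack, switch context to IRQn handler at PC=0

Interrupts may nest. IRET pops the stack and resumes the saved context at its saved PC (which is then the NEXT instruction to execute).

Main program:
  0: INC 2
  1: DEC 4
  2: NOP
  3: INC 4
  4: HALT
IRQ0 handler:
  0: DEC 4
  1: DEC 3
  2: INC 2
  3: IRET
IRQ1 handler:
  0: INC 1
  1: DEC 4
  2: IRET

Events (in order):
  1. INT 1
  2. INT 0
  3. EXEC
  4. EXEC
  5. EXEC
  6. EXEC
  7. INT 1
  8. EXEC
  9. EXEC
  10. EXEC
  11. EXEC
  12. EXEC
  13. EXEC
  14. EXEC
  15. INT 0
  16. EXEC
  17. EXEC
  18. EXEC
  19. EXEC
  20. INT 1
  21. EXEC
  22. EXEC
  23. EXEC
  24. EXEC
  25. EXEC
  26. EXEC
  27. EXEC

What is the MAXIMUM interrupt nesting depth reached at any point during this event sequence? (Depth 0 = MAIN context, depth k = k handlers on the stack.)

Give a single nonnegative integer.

Event 1 (INT 1): INT 1 arrives: push (MAIN, PC=0), enter IRQ1 at PC=0 (depth now 1) [depth=1]
Event 2 (INT 0): INT 0 arrives: push (IRQ1, PC=0), enter IRQ0 at PC=0 (depth now 2) [depth=2]
Event 3 (EXEC): [IRQ0] PC=0: DEC 4 -> ACC=-4 [depth=2]
Event 4 (EXEC): [IRQ0] PC=1: DEC 3 -> ACC=-7 [depth=2]
Event 5 (EXEC): [IRQ0] PC=2: INC 2 -> ACC=-5 [depth=2]
Event 6 (EXEC): [IRQ0] PC=3: IRET -> resume IRQ1 at PC=0 (depth now 1) [depth=1]
Event 7 (INT 1): INT 1 arrives: push (IRQ1, PC=0), enter IRQ1 at PC=0 (depth now 2) [depth=2]
Event 8 (EXEC): [IRQ1] PC=0: INC 1 -> ACC=-4 [depth=2]
Event 9 (EXEC): [IRQ1] PC=1: DEC 4 -> ACC=-8 [depth=2]
Event 10 (EXEC): [IRQ1] PC=2: IRET -> resume IRQ1 at PC=0 (depth now 1) [depth=1]
Event 11 (EXEC): [IRQ1] PC=0: INC 1 -> ACC=-7 [depth=1]
Event 12 (EXEC): [IRQ1] PC=1: DEC 4 -> ACC=-11 [depth=1]
Event 13 (EXEC): [IRQ1] PC=2: IRET -> resume MAIN at PC=0 (depth now 0) [depth=0]
Event 14 (EXEC): [MAIN] PC=0: INC 2 -> ACC=-9 [depth=0]
Event 15 (INT 0): INT 0 arrives: push (MAIN, PC=1), enter IRQ0 at PC=0 (depth now 1) [depth=1]
Event 16 (EXEC): [IRQ0] PC=0: DEC 4 -> ACC=-13 [depth=1]
Event 17 (EXEC): [IRQ0] PC=1: DEC 3 -> ACC=-16 [depth=1]
Event 18 (EXEC): [IRQ0] PC=2: INC 2 -> ACC=-14 [depth=1]
Event 19 (EXEC): [IRQ0] PC=3: IRET -> resume MAIN at PC=1 (depth now 0) [depth=0]
Event 20 (INT 1): INT 1 arrives: push (MAIN, PC=1), enter IRQ1 at PC=0 (depth now 1) [depth=1]
Event 21 (EXEC): [IRQ1] PC=0: INC 1 -> ACC=-13 [depth=1]
Event 22 (EXEC): [IRQ1] PC=1: DEC 4 -> ACC=-17 [depth=1]
Event 23 (EXEC): [IRQ1] PC=2: IRET -> resume MAIN at PC=1 (depth now 0) [depth=0]
Event 24 (EXEC): [MAIN] PC=1: DEC 4 -> ACC=-21 [depth=0]
Event 25 (EXEC): [MAIN] PC=2: NOP [depth=0]
Event 26 (EXEC): [MAIN] PC=3: INC 4 -> ACC=-17 [depth=0]
Event 27 (EXEC): [MAIN] PC=4: HALT [depth=0]
Max depth observed: 2

Answer: 2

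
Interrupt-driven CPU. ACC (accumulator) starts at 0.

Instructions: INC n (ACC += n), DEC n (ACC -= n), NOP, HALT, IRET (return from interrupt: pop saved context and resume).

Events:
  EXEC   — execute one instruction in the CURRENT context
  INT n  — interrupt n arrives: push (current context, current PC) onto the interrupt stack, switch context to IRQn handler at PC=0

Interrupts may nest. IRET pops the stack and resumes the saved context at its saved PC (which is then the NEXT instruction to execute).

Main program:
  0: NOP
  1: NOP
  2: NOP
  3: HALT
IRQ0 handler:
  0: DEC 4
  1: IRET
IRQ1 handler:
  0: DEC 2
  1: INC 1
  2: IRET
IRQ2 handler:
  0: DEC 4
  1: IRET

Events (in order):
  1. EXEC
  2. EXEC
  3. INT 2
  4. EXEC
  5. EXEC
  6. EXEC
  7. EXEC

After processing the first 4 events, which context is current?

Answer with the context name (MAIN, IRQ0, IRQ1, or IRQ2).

Event 1 (EXEC): [MAIN] PC=0: NOP
Event 2 (EXEC): [MAIN] PC=1: NOP
Event 3 (INT 2): INT 2 arrives: push (MAIN, PC=2), enter IRQ2 at PC=0 (depth now 1)
Event 4 (EXEC): [IRQ2] PC=0: DEC 4 -> ACC=-4

Answer: IRQ2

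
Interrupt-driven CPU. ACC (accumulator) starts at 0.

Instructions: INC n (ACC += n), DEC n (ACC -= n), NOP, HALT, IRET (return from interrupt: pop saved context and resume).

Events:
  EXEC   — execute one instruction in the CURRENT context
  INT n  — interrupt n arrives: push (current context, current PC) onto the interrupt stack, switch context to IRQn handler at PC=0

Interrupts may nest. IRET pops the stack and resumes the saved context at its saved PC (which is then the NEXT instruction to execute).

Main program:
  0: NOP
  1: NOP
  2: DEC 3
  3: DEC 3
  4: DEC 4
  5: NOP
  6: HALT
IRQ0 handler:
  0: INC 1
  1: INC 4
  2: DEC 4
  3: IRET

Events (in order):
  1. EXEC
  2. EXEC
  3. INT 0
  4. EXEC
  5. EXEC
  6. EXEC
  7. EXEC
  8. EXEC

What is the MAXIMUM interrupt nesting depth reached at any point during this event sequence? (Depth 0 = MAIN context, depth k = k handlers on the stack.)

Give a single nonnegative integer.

Event 1 (EXEC): [MAIN] PC=0: NOP [depth=0]
Event 2 (EXEC): [MAIN] PC=1: NOP [depth=0]
Event 3 (INT 0): INT 0 arrives: push (MAIN, PC=2), enter IRQ0 at PC=0 (depth now 1) [depth=1]
Event 4 (EXEC): [IRQ0] PC=0: INC 1 -> ACC=1 [depth=1]
Event 5 (EXEC): [IRQ0] PC=1: INC 4 -> ACC=5 [depth=1]
Event 6 (EXEC): [IRQ0] PC=2: DEC 4 -> ACC=1 [depth=1]
Event 7 (EXEC): [IRQ0] PC=3: IRET -> resume MAIN at PC=2 (depth now 0) [depth=0]
Event 8 (EXEC): [MAIN] PC=2: DEC 3 -> ACC=-2 [depth=0]
Max depth observed: 1

Answer: 1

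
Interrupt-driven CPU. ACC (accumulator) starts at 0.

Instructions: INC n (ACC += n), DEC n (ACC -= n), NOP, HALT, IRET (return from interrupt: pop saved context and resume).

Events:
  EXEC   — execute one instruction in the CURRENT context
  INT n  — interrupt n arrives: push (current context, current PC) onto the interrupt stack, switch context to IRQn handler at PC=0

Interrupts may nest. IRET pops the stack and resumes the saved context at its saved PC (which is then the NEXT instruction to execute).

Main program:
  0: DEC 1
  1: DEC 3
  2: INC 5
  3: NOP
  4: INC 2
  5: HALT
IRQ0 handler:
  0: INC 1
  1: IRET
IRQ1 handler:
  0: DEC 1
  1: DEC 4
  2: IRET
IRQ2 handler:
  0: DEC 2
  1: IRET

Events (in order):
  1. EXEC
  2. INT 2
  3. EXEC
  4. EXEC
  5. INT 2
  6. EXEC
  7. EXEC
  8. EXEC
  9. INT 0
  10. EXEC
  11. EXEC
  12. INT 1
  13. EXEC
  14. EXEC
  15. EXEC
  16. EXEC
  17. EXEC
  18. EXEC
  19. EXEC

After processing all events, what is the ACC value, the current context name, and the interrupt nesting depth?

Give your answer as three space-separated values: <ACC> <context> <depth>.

Answer: -5 MAIN 0

Derivation:
Event 1 (EXEC): [MAIN] PC=0: DEC 1 -> ACC=-1
Event 2 (INT 2): INT 2 arrives: push (MAIN, PC=1), enter IRQ2 at PC=0 (depth now 1)
Event 3 (EXEC): [IRQ2] PC=0: DEC 2 -> ACC=-3
Event 4 (EXEC): [IRQ2] PC=1: IRET -> resume MAIN at PC=1 (depth now 0)
Event 5 (INT 2): INT 2 arrives: push (MAIN, PC=1), enter IRQ2 at PC=0 (depth now 1)
Event 6 (EXEC): [IRQ2] PC=0: DEC 2 -> ACC=-5
Event 7 (EXEC): [IRQ2] PC=1: IRET -> resume MAIN at PC=1 (depth now 0)
Event 8 (EXEC): [MAIN] PC=1: DEC 3 -> ACC=-8
Event 9 (INT 0): INT 0 arrives: push (MAIN, PC=2), enter IRQ0 at PC=0 (depth now 1)
Event 10 (EXEC): [IRQ0] PC=0: INC 1 -> ACC=-7
Event 11 (EXEC): [IRQ0] PC=1: IRET -> resume MAIN at PC=2 (depth now 0)
Event 12 (INT 1): INT 1 arrives: push (MAIN, PC=2), enter IRQ1 at PC=0 (depth now 1)
Event 13 (EXEC): [IRQ1] PC=0: DEC 1 -> ACC=-8
Event 14 (EXEC): [IRQ1] PC=1: DEC 4 -> ACC=-12
Event 15 (EXEC): [IRQ1] PC=2: IRET -> resume MAIN at PC=2 (depth now 0)
Event 16 (EXEC): [MAIN] PC=2: INC 5 -> ACC=-7
Event 17 (EXEC): [MAIN] PC=3: NOP
Event 18 (EXEC): [MAIN] PC=4: INC 2 -> ACC=-5
Event 19 (EXEC): [MAIN] PC=5: HALT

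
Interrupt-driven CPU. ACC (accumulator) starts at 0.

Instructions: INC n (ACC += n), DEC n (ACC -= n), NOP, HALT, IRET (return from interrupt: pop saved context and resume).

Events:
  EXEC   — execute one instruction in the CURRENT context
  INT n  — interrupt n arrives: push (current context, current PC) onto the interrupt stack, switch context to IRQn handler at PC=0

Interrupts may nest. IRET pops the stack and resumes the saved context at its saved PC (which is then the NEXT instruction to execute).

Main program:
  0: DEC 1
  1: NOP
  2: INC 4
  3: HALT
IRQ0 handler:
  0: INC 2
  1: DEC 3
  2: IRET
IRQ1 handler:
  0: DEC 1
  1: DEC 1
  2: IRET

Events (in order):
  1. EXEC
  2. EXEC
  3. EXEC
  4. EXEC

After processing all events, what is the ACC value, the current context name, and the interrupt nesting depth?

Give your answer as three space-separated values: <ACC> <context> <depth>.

Event 1 (EXEC): [MAIN] PC=0: DEC 1 -> ACC=-1
Event 2 (EXEC): [MAIN] PC=1: NOP
Event 3 (EXEC): [MAIN] PC=2: INC 4 -> ACC=3
Event 4 (EXEC): [MAIN] PC=3: HALT

Answer: 3 MAIN 0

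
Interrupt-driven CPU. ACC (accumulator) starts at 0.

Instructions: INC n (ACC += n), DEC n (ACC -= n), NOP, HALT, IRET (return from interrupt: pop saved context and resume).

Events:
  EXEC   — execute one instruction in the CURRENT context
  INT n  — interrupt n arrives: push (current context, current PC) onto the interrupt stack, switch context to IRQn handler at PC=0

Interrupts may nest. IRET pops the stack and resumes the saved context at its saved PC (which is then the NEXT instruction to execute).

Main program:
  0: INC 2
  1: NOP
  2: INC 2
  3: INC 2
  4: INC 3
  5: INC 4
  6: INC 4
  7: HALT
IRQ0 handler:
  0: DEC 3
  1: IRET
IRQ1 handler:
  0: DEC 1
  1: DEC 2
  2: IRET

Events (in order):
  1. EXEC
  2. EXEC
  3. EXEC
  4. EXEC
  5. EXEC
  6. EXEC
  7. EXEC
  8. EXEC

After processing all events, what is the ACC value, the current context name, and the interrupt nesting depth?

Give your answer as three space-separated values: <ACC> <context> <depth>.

Event 1 (EXEC): [MAIN] PC=0: INC 2 -> ACC=2
Event 2 (EXEC): [MAIN] PC=1: NOP
Event 3 (EXEC): [MAIN] PC=2: INC 2 -> ACC=4
Event 4 (EXEC): [MAIN] PC=3: INC 2 -> ACC=6
Event 5 (EXEC): [MAIN] PC=4: INC 3 -> ACC=9
Event 6 (EXEC): [MAIN] PC=5: INC 4 -> ACC=13
Event 7 (EXEC): [MAIN] PC=6: INC 4 -> ACC=17
Event 8 (EXEC): [MAIN] PC=7: HALT

Answer: 17 MAIN 0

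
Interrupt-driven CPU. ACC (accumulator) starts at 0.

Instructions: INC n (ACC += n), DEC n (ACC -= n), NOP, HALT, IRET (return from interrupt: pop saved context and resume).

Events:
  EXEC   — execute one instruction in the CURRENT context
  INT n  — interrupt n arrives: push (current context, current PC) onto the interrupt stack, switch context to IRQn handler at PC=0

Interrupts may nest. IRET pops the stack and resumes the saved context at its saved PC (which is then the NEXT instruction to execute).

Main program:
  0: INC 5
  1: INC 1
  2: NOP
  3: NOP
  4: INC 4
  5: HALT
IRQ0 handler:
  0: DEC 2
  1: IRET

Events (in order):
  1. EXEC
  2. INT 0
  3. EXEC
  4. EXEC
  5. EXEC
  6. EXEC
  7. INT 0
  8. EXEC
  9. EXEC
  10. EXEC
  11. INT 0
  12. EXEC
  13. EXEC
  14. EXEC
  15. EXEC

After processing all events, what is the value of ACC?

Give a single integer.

Event 1 (EXEC): [MAIN] PC=0: INC 5 -> ACC=5
Event 2 (INT 0): INT 0 arrives: push (MAIN, PC=1), enter IRQ0 at PC=0 (depth now 1)
Event 3 (EXEC): [IRQ0] PC=0: DEC 2 -> ACC=3
Event 4 (EXEC): [IRQ0] PC=1: IRET -> resume MAIN at PC=1 (depth now 0)
Event 5 (EXEC): [MAIN] PC=1: INC 1 -> ACC=4
Event 6 (EXEC): [MAIN] PC=2: NOP
Event 7 (INT 0): INT 0 arrives: push (MAIN, PC=3), enter IRQ0 at PC=0 (depth now 1)
Event 8 (EXEC): [IRQ0] PC=0: DEC 2 -> ACC=2
Event 9 (EXEC): [IRQ0] PC=1: IRET -> resume MAIN at PC=3 (depth now 0)
Event 10 (EXEC): [MAIN] PC=3: NOP
Event 11 (INT 0): INT 0 arrives: push (MAIN, PC=4), enter IRQ0 at PC=0 (depth now 1)
Event 12 (EXEC): [IRQ0] PC=0: DEC 2 -> ACC=0
Event 13 (EXEC): [IRQ0] PC=1: IRET -> resume MAIN at PC=4 (depth now 0)
Event 14 (EXEC): [MAIN] PC=4: INC 4 -> ACC=4
Event 15 (EXEC): [MAIN] PC=5: HALT

Answer: 4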